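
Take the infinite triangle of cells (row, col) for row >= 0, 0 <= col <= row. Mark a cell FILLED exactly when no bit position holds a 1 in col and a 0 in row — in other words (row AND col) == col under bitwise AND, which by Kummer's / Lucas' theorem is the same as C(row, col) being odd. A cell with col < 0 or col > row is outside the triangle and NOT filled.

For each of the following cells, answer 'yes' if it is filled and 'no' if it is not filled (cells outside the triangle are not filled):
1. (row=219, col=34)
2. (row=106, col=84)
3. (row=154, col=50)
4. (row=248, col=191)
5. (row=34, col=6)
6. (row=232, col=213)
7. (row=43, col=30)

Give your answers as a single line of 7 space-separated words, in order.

(219,34): row=0b11011011, col=0b100010, row AND col = 0b10 = 2; 2 != 34 -> empty
(106,84): row=0b1101010, col=0b1010100, row AND col = 0b1000000 = 64; 64 != 84 -> empty
(154,50): row=0b10011010, col=0b110010, row AND col = 0b10010 = 18; 18 != 50 -> empty
(248,191): row=0b11111000, col=0b10111111, row AND col = 0b10111000 = 184; 184 != 191 -> empty
(34,6): row=0b100010, col=0b110, row AND col = 0b10 = 2; 2 != 6 -> empty
(232,213): row=0b11101000, col=0b11010101, row AND col = 0b11000000 = 192; 192 != 213 -> empty
(43,30): row=0b101011, col=0b11110, row AND col = 0b1010 = 10; 10 != 30 -> empty

Answer: no no no no no no no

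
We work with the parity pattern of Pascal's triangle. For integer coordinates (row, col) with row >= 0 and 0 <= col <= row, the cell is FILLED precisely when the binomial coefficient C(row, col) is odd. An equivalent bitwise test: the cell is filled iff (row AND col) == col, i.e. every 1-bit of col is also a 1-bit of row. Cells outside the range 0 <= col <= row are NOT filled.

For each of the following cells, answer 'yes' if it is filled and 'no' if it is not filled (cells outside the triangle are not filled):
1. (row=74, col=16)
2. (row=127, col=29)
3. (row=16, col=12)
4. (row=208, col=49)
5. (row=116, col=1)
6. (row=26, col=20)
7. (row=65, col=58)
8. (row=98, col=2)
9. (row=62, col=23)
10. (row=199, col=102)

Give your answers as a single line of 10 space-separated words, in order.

(74,16): row=0b1001010, col=0b10000, row AND col = 0b0 = 0; 0 != 16 -> empty
(127,29): row=0b1111111, col=0b11101, row AND col = 0b11101 = 29; 29 == 29 -> filled
(16,12): row=0b10000, col=0b1100, row AND col = 0b0 = 0; 0 != 12 -> empty
(208,49): row=0b11010000, col=0b110001, row AND col = 0b10000 = 16; 16 != 49 -> empty
(116,1): row=0b1110100, col=0b1, row AND col = 0b0 = 0; 0 != 1 -> empty
(26,20): row=0b11010, col=0b10100, row AND col = 0b10000 = 16; 16 != 20 -> empty
(65,58): row=0b1000001, col=0b111010, row AND col = 0b0 = 0; 0 != 58 -> empty
(98,2): row=0b1100010, col=0b10, row AND col = 0b10 = 2; 2 == 2 -> filled
(62,23): row=0b111110, col=0b10111, row AND col = 0b10110 = 22; 22 != 23 -> empty
(199,102): row=0b11000111, col=0b1100110, row AND col = 0b1000110 = 70; 70 != 102 -> empty

Answer: no yes no no no no no yes no no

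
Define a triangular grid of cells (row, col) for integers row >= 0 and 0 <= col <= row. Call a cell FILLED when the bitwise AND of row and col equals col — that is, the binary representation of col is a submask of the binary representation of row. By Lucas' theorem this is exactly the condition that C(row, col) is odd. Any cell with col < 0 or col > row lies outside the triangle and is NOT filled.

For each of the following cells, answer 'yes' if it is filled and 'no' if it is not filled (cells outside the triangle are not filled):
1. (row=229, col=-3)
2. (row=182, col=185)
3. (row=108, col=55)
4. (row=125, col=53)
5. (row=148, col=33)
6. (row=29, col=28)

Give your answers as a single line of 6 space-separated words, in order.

Answer: no no no yes no yes

Derivation:
(229,-3): col outside [0, 229] -> not filled
(182,185): col outside [0, 182] -> not filled
(108,55): row=0b1101100, col=0b110111, row AND col = 0b100100 = 36; 36 != 55 -> empty
(125,53): row=0b1111101, col=0b110101, row AND col = 0b110101 = 53; 53 == 53 -> filled
(148,33): row=0b10010100, col=0b100001, row AND col = 0b0 = 0; 0 != 33 -> empty
(29,28): row=0b11101, col=0b11100, row AND col = 0b11100 = 28; 28 == 28 -> filled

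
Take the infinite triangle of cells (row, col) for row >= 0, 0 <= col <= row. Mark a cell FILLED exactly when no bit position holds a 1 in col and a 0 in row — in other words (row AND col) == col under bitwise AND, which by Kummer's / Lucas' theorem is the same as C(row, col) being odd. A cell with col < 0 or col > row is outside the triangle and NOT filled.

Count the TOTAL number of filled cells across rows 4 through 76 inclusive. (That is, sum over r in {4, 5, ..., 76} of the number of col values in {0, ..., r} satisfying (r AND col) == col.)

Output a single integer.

Answer: 818

Derivation:
r4=100 pc1: +2 =2
r5=101 pc2: +4 =6
r6=110 pc2: +4 =10
r7=111 pc3: +8 =18
r8=1000 pc1: +2 =20
r9=1001 pc2: +4 =24
r10=1010 pc2: +4 =28
r11=1011 pc3: +8 =36
r12=1100 pc2: +4 =40
r13=1101 pc3: +8 =48
r14=1110 pc3: +8 =56
r15=1111 pc4: +16 =72
r16=10000 pc1: +2 =74
r17=10001 pc2: +4 =78
r18=10010 pc2: +4 =82
r19=10011 pc3: +8 =90
r20=10100 pc2: +4 =94
r21=10101 pc3: +8 =102
r22=10110 pc3: +8 =110
r23=10111 pc4: +16 =126
r24=11000 pc2: +4 =130
r25=11001 pc3: +8 =138
r26=11010 pc3: +8 =146
r27=11011 pc4: +16 =162
r28=11100 pc3: +8 =170
r29=11101 pc4: +16 =186
r30=11110 pc4: +16 =202
r31=11111 pc5: +32 =234
r32=100000 pc1: +2 =236
r33=100001 pc2: +4 =240
r34=100010 pc2: +4 =244
r35=100011 pc3: +8 =252
r36=100100 pc2: +4 =256
r37=100101 pc3: +8 =264
r38=100110 pc3: +8 =272
r39=100111 pc4: +16 =288
r40=101000 pc2: +4 =292
r41=101001 pc3: +8 =300
r42=101010 pc3: +8 =308
r43=101011 pc4: +16 =324
r44=101100 pc3: +8 =332
r45=101101 pc4: +16 =348
r46=101110 pc4: +16 =364
r47=101111 pc5: +32 =396
r48=110000 pc2: +4 =400
r49=110001 pc3: +8 =408
r50=110010 pc3: +8 =416
r51=110011 pc4: +16 =432
r52=110100 pc3: +8 =440
r53=110101 pc4: +16 =456
r54=110110 pc4: +16 =472
r55=110111 pc5: +32 =504
r56=111000 pc3: +8 =512
r57=111001 pc4: +16 =528
r58=111010 pc4: +16 =544
r59=111011 pc5: +32 =576
r60=111100 pc4: +16 =592
r61=111101 pc5: +32 =624
r62=111110 pc5: +32 =656
r63=111111 pc6: +64 =720
r64=1000000 pc1: +2 =722
r65=1000001 pc2: +4 =726
r66=1000010 pc2: +4 =730
r67=1000011 pc3: +8 =738
r68=1000100 pc2: +4 =742
r69=1000101 pc3: +8 =750
r70=1000110 pc3: +8 =758
r71=1000111 pc4: +16 =774
r72=1001000 pc2: +4 =778
r73=1001001 pc3: +8 =786
r74=1001010 pc3: +8 =794
r75=1001011 pc4: +16 =810
r76=1001100 pc3: +8 =818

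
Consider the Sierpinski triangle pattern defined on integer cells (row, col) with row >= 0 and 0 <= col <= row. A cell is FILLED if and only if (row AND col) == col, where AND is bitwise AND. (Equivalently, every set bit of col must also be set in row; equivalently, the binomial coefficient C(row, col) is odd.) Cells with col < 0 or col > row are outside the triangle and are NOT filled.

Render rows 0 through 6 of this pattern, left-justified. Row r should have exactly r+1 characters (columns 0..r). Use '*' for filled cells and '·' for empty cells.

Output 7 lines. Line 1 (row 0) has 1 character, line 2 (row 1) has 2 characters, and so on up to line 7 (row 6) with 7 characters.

r0=0: *
r1=1: **
r2=10: *·*
r3=11: ****
r4=100: *···*
r5=101: **··**
r6=110: *·*·*·*

Answer: *
**
*·*
****
*···*
**··**
*·*·*·*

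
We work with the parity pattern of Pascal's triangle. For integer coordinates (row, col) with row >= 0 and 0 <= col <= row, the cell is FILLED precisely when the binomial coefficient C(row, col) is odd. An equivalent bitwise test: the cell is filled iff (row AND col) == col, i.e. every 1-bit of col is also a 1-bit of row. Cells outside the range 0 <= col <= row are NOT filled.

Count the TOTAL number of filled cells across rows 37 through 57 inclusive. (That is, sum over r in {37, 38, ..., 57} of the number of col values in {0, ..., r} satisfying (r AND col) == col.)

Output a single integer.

r37=100101 pc3: +8 =8
r38=100110 pc3: +8 =16
r39=100111 pc4: +16 =32
r40=101000 pc2: +4 =36
r41=101001 pc3: +8 =44
r42=101010 pc3: +8 =52
r43=101011 pc4: +16 =68
r44=101100 pc3: +8 =76
r45=101101 pc4: +16 =92
r46=101110 pc4: +16 =108
r47=101111 pc5: +32 =140
r48=110000 pc2: +4 =144
r49=110001 pc3: +8 =152
r50=110010 pc3: +8 =160
r51=110011 pc4: +16 =176
r52=110100 pc3: +8 =184
r53=110101 pc4: +16 =200
r54=110110 pc4: +16 =216
r55=110111 pc5: +32 =248
r56=111000 pc3: +8 =256
r57=111001 pc4: +16 =272

Answer: 272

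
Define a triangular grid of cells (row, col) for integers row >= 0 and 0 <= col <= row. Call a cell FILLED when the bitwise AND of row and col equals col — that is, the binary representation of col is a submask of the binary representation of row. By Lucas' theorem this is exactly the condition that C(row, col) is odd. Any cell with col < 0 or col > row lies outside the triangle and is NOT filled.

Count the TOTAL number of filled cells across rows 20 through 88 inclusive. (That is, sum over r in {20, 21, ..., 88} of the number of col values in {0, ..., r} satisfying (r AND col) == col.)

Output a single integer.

Answer: 908

Derivation:
r20=10100 pc2: +4 =4
r21=10101 pc3: +8 =12
r22=10110 pc3: +8 =20
r23=10111 pc4: +16 =36
r24=11000 pc2: +4 =40
r25=11001 pc3: +8 =48
r26=11010 pc3: +8 =56
r27=11011 pc4: +16 =72
r28=11100 pc3: +8 =80
r29=11101 pc4: +16 =96
r30=11110 pc4: +16 =112
r31=11111 pc5: +32 =144
r32=100000 pc1: +2 =146
r33=100001 pc2: +4 =150
r34=100010 pc2: +4 =154
r35=100011 pc3: +8 =162
r36=100100 pc2: +4 =166
r37=100101 pc3: +8 =174
r38=100110 pc3: +8 =182
r39=100111 pc4: +16 =198
r40=101000 pc2: +4 =202
r41=101001 pc3: +8 =210
r42=101010 pc3: +8 =218
r43=101011 pc4: +16 =234
r44=101100 pc3: +8 =242
r45=101101 pc4: +16 =258
r46=101110 pc4: +16 =274
r47=101111 pc5: +32 =306
r48=110000 pc2: +4 =310
r49=110001 pc3: +8 =318
r50=110010 pc3: +8 =326
r51=110011 pc4: +16 =342
r52=110100 pc3: +8 =350
r53=110101 pc4: +16 =366
r54=110110 pc4: +16 =382
r55=110111 pc5: +32 =414
r56=111000 pc3: +8 =422
r57=111001 pc4: +16 =438
r58=111010 pc4: +16 =454
r59=111011 pc5: +32 =486
r60=111100 pc4: +16 =502
r61=111101 pc5: +32 =534
r62=111110 pc5: +32 =566
r63=111111 pc6: +64 =630
r64=1000000 pc1: +2 =632
r65=1000001 pc2: +4 =636
r66=1000010 pc2: +4 =640
r67=1000011 pc3: +8 =648
r68=1000100 pc2: +4 =652
r69=1000101 pc3: +8 =660
r70=1000110 pc3: +8 =668
r71=1000111 pc4: +16 =684
r72=1001000 pc2: +4 =688
r73=1001001 pc3: +8 =696
r74=1001010 pc3: +8 =704
r75=1001011 pc4: +16 =720
r76=1001100 pc3: +8 =728
r77=1001101 pc4: +16 =744
r78=1001110 pc4: +16 =760
r79=1001111 pc5: +32 =792
r80=1010000 pc2: +4 =796
r81=1010001 pc3: +8 =804
r82=1010010 pc3: +8 =812
r83=1010011 pc4: +16 =828
r84=1010100 pc3: +8 =836
r85=1010101 pc4: +16 =852
r86=1010110 pc4: +16 =868
r87=1010111 pc5: +32 =900
r88=1011000 pc3: +8 =908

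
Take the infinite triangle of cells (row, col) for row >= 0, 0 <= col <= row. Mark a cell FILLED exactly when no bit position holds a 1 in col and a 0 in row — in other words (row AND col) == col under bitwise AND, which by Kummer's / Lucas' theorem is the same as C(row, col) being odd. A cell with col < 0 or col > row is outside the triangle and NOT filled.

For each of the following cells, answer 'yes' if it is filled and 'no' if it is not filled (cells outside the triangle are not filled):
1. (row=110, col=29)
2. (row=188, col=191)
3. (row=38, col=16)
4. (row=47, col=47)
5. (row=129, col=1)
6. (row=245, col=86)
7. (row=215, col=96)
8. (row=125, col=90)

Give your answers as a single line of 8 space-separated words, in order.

(110,29): row=0b1101110, col=0b11101, row AND col = 0b1100 = 12; 12 != 29 -> empty
(188,191): col outside [0, 188] -> not filled
(38,16): row=0b100110, col=0b10000, row AND col = 0b0 = 0; 0 != 16 -> empty
(47,47): row=0b101111, col=0b101111, row AND col = 0b101111 = 47; 47 == 47 -> filled
(129,1): row=0b10000001, col=0b1, row AND col = 0b1 = 1; 1 == 1 -> filled
(245,86): row=0b11110101, col=0b1010110, row AND col = 0b1010100 = 84; 84 != 86 -> empty
(215,96): row=0b11010111, col=0b1100000, row AND col = 0b1000000 = 64; 64 != 96 -> empty
(125,90): row=0b1111101, col=0b1011010, row AND col = 0b1011000 = 88; 88 != 90 -> empty

Answer: no no no yes yes no no no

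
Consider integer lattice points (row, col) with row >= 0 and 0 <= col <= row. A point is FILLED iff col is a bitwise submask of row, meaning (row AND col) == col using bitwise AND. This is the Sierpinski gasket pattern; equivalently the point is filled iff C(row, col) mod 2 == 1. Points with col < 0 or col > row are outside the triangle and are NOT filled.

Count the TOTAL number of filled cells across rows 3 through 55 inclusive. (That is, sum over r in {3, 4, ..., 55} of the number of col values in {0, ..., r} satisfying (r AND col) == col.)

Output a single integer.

Answer: 508

Derivation:
r3=11 pc2: +4 =4
r4=100 pc1: +2 =6
r5=101 pc2: +4 =10
r6=110 pc2: +4 =14
r7=111 pc3: +8 =22
r8=1000 pc1: +2 =24
r9=1001 pc2: +4 =28
r10=1010 pc2: +4 =32
r11=1011 pc3: +8 =40
r12=1100 pc2: +4 =44
r13=1101 pc3: +8 =52
r14=1110 pc3: +8 =60
r15=1111 pc4: +16 =76
r16=10000 pc1: +2 =78
r17=10001 pc2: +4 =82
r18=10010 pc2: +4 =86
r19=10011 pc3: +8 =94
r20=10100 pc2: +4 =98
r21=10101 pc3: +8 =106
r22=10110 pc3: +8 =114
r23=10111 pc4: +16 =130
r24=11000 pc2: +4 =134
r25=11001 pc3: +8 =142
r26=11010 pc3: +8 =150
r27=11011 pc4: +16 =166
r28=11100 pc3: +8 =174
r29=11101 pc4: +16 =190
r30=11110 pc4: +16 =206
r31=11111 pc5: +32 =238
r32=100000 pc1: +2 =240
r33=100001 pc2: +4 =244
r34=100010 pc2: +4 =248
r35=100011 pc3: +8 =256
r36=100100 pc2: +4 =260
r37=100101 pc3: +8 =268
r38=100110 pc3: +8 =276
r39=100111 pc4: +16 =292
r40=101000 pc2: +4 =296
r41=101001 pc3: +8 =304
r42=101010 pc3: +8 =312
r43=101011 pc4: +16 =328
r44=101100 pc3: +8 =336
r45=101101 pc4: +16 =352
r46=101110 pc4: +16 =368
r47=101111 pc5: +32 =400
r48=110000 pc2: +4 =404
r49=110001 pc3: +8 =412
r50=110010 pc3: +8 =420
r51=110011 pc4: +16 =436
r52=110100 pc3: +8 =444
r53=110101 pc4: +16 =460
r54=110110 pc4: +16 =476
r55=110111 pc5: +32 =508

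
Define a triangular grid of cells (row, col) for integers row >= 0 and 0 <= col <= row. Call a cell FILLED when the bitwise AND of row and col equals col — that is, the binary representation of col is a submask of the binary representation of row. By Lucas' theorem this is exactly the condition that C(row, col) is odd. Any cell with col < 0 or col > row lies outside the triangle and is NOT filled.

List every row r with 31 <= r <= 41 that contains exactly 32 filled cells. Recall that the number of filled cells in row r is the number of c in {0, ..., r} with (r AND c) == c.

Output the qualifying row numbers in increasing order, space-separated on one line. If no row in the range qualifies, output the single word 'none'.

Row r has 2^popcount(r) filled cells, so we need popcount(r) = log2(32) = 5.
Scan r = 31..41 and keep those with exactly 5 one-bits:
r=31=11111 popcount=5 -> KEEP
r=32=100000 popcount=1 -> skip
r=33=100001 popcount=2 -> skip
r=34=100010 popcount=2 -> skip
r=35=100011 popcount=3 -> skip
r=36=100100 popcount=2 -> skip
r=37=100101 popcount=3 -> skip
r=38=100110 popcount=3 -> skip
r=39=100111 popcount=4 -> skip
r=40=101000 popcount=2 -> skip
r=41=101001 popcount=3 -> skip
Kept rows: 31

Answer: 31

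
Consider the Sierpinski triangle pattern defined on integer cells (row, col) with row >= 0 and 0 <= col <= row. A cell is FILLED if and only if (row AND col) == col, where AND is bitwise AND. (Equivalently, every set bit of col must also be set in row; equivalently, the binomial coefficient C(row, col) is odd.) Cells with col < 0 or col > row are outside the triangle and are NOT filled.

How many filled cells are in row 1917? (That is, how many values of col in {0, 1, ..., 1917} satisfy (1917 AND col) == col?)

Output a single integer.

Answer: 512

Derivation:
1917 in binary = 11101111101
popcount(1917) = number of 1-bits in 11101111101 = 9
A col c satisfies (1917 AND c) == c iff every set bit of c is also set in 1917; each of the 9 set bits of 1917 can independently be on or off in c.
count = 2^9 = 512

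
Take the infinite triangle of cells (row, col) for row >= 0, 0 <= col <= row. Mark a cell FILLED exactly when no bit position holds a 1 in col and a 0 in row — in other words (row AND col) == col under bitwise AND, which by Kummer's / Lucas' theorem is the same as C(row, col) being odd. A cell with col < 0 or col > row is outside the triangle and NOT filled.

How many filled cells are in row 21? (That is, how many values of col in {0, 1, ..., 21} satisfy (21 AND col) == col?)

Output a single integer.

21 in binary = 10101
popcount(21) = number of 1-bits in 10101 = 3
A col c satisfies (21 AND c) == c iff every set bit of c is also set in 21; each of the 3 set bits of 21 can independently be on or off in c.
count = 2^3 = 8

Answer: 8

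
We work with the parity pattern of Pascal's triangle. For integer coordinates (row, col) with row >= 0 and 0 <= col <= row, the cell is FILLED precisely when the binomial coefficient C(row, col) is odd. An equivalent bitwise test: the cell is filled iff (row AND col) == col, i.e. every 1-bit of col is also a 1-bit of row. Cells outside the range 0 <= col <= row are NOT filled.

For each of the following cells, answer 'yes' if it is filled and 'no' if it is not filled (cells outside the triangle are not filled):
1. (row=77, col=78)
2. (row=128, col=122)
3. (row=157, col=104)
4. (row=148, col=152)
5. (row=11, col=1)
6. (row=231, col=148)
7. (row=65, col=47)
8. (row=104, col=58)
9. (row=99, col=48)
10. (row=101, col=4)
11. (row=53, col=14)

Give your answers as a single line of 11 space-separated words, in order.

(77,78): col outside [0, 77] -> not filled
(128,122): row=0b10000000, col=0b1111010, row AND col = 0b0 = 0; 0 != 122 -> empty
(157,104): row=0b10011101, col=0b1101000, row AND col = 0b1000 = 8; 8 != 104 -> empty
(148,152): col outside [0, 148] -> not filled
(11,1): row=0b1011, col=0b1, row AND col = 0b1 = 1; 1 == 1 -> filled
(231,148): row=0b11100111, col=0b10010100, row AND col = 0b10000100 = 132; 132 != 148 -> empty
(65,47): row=0b1000001, col=0b101111, row AND col = 0b1 = 1; 1 != 47 -> empty
(104,58): row=0b1101000, col=0b111010, row AND col = 0b101000 = 40; 40 != 58 -> empty
(99,48): row=0b1100011, col=0b110000, row AND col = 0b100000 = 32; 32 != 48 -> empty
(101,4): row=0b1100101, col=0b100, row AND col = 0b100 = 4; 4 == 4 -> filled
(53,14): row=0b110101, col=0b1110, row AND col = 0b100 = 4; 4 != 14 -> empty

Answer: no no no no yes no no no no yes no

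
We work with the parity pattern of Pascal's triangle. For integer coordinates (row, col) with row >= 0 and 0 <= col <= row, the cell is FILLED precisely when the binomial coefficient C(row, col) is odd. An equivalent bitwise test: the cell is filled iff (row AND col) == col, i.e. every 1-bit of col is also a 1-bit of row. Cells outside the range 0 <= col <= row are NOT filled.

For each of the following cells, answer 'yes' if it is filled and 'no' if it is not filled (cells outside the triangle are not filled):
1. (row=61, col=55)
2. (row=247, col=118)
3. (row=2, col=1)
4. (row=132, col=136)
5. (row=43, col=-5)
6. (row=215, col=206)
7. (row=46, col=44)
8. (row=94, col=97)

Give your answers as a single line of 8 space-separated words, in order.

(61,55): row=0b111101, col=0b110111, row AND col = 0b110101 = 53; 53 != 55 -> empty
(247,118): row=0b11110111, col=0b1110110, row AND col = 0b1110110 = 118; 118 == 118 -> filled
(2,1): row=0b10, col=0b1, row AND col = 0b0 = 0; 0 != 1 -> empty
(132,136): col outside [0, 132] -> not filled
(43,-5): col outside [0, 43] -> not filled
(215,206): row=0b11010111, col=0b11001110, row AND col = 0b11000110 = 198; 198 != 206 -> empty
(46,44): row=0b101110, col=0b101100, row AND col = 0b101100 = 44; 44 == 44 -> filled
(94,97): col outside [0, 94] -> not filled

Answer: no yes no no no no yes no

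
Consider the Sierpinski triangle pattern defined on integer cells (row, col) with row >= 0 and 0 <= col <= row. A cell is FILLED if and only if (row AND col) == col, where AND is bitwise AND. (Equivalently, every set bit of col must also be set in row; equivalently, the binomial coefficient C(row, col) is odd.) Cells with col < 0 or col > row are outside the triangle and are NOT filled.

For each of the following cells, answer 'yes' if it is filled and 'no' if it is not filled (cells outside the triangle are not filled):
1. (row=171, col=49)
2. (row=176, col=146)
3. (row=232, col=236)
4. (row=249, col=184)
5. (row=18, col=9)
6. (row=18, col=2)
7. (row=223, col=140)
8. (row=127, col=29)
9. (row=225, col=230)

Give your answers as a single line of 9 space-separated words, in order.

(171,49): row=0b10101011, col=0b110001, row AND col = 0b100001 = 33; 33 != 49 -> empty
(176,146): row=0b10110000, col=0b10010010, row AND col = 0b10010000 = 144; 144 != 146 -> empty
(232,236): col outside [0, 232] -> not filled
(249,184): row=0b11111001, col=0b10111000, row AND col = 0b10111000 = 184; 184 == 184 -> filled
(18,9): row=0b10010, col=0b1001, row AND col = 0b0 = 0; 0 != 9 -> empty
(18,2): row=0b10010, col=0b10, row AND col = 0b10 = 2; 2 == 2 -> filled
(223,140): row=0b11011111, col=0b10001100, row AND col = 0b10001100 = 140; 140 == 140 -> filled
(127,29): row=0b1111111, col=0b11101, row AND col = 0b11101 = 29; 29 == 29 -> filled
(225,230): col outside [0, 225] -> not filled

Answer: no no no yes no yes yes yes no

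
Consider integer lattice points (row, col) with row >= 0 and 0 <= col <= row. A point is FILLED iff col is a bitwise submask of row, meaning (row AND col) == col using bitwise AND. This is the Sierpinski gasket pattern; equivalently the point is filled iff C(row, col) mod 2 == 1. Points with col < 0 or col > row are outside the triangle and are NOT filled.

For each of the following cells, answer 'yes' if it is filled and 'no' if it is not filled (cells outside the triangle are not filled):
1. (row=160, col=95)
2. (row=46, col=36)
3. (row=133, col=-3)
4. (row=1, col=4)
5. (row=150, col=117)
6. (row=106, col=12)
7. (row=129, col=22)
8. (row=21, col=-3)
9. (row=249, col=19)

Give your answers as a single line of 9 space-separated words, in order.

Answer: no yes no no no no no no no

Derivation:
(160,95): row=0b10100000, col=0b1011111, row AND col = 0b0 = 0; 0 != 95 -> empty
(46,36): row=0b101110, col=0b100100, row AND col = 0b100100 = 36; 36 == 36 -> filled
(133,-3): col outside [0, 133] -> not filled
(1,4): col outside [0, 1] -> not filled
(150,117): row=0b10010110, col=0b1110101, row AND col = 0b10100 = 20; 20 != 117 -> empty
(106,12): row=0b1101010, col=0b1100, row AND col = 0b1000 = 8; 8 != 12 -> empty
(129,22): row=0b10000001, col=0b10110, row AND col = 0b0 = 0; 0 != 22 -> empty
(21,-3): col outside [0, 21] -> not filled
(249,19): row=0b11111001, col=0b10011, row AND col = 0b10001 = 17; 17 != 19 -> empty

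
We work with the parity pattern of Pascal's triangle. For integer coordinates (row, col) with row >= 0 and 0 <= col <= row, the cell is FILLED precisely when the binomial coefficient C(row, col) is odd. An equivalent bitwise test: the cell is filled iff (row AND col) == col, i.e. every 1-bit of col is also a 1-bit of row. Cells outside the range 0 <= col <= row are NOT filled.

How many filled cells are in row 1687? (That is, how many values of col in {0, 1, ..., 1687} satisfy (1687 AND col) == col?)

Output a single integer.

Answer: 128

Derivation:
1687 in binary = 11010010111
popcount(1687) = number of 1-bits in 11010010111 = 7
A col c satisfies (1687 AND c) == c iff every set bit of c is also set in 1687; each of the 7 set bits of 1687 can independently be on or off in c.
count = 2^7 = 128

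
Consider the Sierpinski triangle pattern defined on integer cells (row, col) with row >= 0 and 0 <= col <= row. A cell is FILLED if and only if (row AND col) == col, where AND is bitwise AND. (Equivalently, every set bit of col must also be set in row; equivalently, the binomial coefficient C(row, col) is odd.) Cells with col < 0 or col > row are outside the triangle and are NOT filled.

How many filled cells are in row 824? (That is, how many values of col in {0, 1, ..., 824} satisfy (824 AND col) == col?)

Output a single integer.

824 in binary = 1100111000
popcount(824) = number of 1-bits in 1100111000 = 5
A col c satisfies (824 AND c) == c iff every set bit of c is also set in 824; each of the 5 set bits of 824 can independently be on or off in c.
count = 2^5 = 32

Answer: 32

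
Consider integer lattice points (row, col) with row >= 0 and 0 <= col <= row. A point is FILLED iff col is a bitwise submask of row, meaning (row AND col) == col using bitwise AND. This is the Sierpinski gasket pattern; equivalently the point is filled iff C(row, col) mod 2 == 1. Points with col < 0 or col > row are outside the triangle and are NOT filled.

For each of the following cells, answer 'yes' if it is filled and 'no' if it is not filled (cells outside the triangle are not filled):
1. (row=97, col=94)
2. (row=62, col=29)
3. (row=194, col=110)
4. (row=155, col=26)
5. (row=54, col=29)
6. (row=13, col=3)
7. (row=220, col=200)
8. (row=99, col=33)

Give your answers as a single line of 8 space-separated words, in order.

(97,94): row=0b1100001, col=0b1011110, row AND col = 0b1000000 = 64; 64 != 94 -> empty
(62,29): row=0b111110, col=0b11101, row AND col = 0b11100 = 28; 28 != 29 -> empty
(194,110): row=0b11000010, col=0b1101110, row AND col = 0b1000010 = 66; 66 != 110 -> empty
(155,26): row=0b10011011, col=0b11010, row AND col = 0b11010 = 26; 26 == 26 -> filled
(54,29): row=0b110110, col=0b11101, row AND col = 0b10100 = 20; 20 != 29 -> empty
(13,3): row=0b1101, col=0b11, row AND col = 0b1 = 1; 1 != 3 -> empty
(220,200): row=0b11011100, col=0b11001000, row AND col = 0b11001000 = 200; 200 == 200 -> filled
(99,33): row=0b1100011, col=0b100001, row AND col = 0b100001 = 33; 33 == 33 -> filled

Answer: no no no yes no no yes yes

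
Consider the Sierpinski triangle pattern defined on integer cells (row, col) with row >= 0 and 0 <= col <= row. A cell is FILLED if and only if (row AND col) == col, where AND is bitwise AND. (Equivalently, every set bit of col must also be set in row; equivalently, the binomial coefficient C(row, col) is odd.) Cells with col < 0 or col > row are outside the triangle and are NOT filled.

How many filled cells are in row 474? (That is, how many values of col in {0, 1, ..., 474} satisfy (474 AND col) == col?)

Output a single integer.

Answer: 64

Derivation:
474 in binary = 111011010
popcount(474) = number of 1-bits in 111011010 = 6
A col c satisfies (474 AND c) == c iff every set bit of c is also set in 474; each of the 6 set bits of 474 can independently be on or off in c.
count = 2^6 = 64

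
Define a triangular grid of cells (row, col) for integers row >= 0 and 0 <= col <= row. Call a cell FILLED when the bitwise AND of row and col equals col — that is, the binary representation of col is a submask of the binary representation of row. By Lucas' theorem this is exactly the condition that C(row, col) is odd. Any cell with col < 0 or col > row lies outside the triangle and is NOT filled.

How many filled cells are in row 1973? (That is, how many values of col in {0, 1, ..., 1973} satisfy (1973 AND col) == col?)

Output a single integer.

1973 in binary = 11110110101
popcount(1973) = number of 1-bits in 11110110101 = 8
A col c satisfies (1973 AND c) == c iff every set bit of c is also set in 1973; each of the 8 set bits of 1973 can independently be on or off in c.
count = 2^8 = 256

Answer: 256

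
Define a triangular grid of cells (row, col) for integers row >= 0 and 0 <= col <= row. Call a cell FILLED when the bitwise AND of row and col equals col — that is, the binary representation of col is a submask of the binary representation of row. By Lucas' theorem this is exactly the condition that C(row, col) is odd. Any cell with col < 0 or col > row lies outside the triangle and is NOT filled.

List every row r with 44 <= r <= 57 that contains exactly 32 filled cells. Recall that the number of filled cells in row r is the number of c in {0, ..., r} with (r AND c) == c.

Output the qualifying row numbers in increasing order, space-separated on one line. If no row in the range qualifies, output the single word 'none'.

Row r has 2^popcount(r) filled cells, so we need popcount(r) = log2(32) = 5.
Scan r = 44..57 and keep those with exactly 5 one-bits:
r=44=101100 popcount=3 -> skip
r=45=101101 popcount=4 -> skip
r=46=101110 popcount=4 -> skip
r=47=101111 popcount=5 -> KEEP
r=48=110000 popcount=2 -> skip
r=49=110001 popcount=3 -> skip
r=50=110010 popcount=3 -> skip
r=51=110011 popcount=4 -> skip
r=52=110100 popcount=3 -> skip
r=53=110101 popcount=4 -> skip
r=54=110110 popcount=4 -> skip
r=55=110111 popcount=5 -> KEEP
r=56=111000 popcount=3 -> skip
r=57=111001 popcount=4 -> skip
Kept rows: 47 55

Answer: 47 55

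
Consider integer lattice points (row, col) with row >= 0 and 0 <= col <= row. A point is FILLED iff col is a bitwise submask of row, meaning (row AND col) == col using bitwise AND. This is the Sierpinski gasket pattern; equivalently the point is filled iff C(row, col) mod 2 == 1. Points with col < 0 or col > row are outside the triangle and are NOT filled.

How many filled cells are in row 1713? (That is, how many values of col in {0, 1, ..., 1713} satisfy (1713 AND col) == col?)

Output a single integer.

Answer: 64

Derivation:
1713 in binary = 11010110001
popcount(1713) = number of 1-bits in 11010110001 = 6
A col c satisfies (1713 AND c) == c iff every set bit of c is also set in 1713; each of the 6 set bits of 1713 can independently be on or off in c.
count = 2^6 = 64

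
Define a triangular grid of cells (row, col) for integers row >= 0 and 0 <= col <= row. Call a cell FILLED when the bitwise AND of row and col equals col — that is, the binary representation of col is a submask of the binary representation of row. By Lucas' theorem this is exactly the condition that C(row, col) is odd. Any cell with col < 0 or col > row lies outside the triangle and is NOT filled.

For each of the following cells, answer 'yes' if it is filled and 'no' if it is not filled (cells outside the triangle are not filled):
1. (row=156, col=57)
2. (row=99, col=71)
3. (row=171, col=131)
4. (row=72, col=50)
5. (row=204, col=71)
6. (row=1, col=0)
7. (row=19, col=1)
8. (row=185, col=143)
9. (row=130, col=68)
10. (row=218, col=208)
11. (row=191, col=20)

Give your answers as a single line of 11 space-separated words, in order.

(156,57): row=0b10011100, col=0b111001, row AND col = 0b11000 = 24; 24 != 57 -> empty
(99,71): row=0b1100011, col=0b1000111, row AND col = 0b1000011 = 67; 67 != 71 -> empty
(171,131): row=0b10101011, col=0b10000011, row AND col = 0b10000011 = 131; 131 == 131 -> filled
(72,50): row=0b1001000, col=0b110010, row AND col = 0b0 = 0; 0 != 50 -> empty
(204,71): row=0b11001100, col=0b1000111, row AND col = 0b1000100 = 68; 68 != 71 -> empty
(1,0): row=0b1, col=0b0, row AND col = 0b0 = 0; 0 == 0 -> filled
(19,1): row=0b10011, col=0b1, row AND col = 0b1 = 1; 1 == 1 -> filled
(185,143): row=0b10111001, col=0b10001111, row AND col = 0b10001001 = 137; 137 != 143 -> empty
(130,68): row=0b10000010, col=0b1000100, row AND col = 0b0 = 0; 0 != 68 -> empty
(218,208): row=0b11011010, col=0b11010000, row AND col = 0b11010000 = 208; 208 == 208 -> filled
(191,20): row=0b10111111, col=0b10100, row AND col = 0b10100 = 20; 20 == 20 -> filled

Answer: no no yes no no yes yes no no yes yes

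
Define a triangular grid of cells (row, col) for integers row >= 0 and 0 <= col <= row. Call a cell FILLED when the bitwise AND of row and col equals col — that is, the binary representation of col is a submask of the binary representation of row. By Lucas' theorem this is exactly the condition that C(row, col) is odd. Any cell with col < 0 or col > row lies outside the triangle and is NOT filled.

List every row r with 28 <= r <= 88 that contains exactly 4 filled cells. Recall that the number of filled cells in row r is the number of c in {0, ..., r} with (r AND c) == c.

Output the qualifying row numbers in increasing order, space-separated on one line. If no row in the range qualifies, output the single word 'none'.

Row r has 2^popcount(r) filled cells, so we need popcount(r) = log2(4) = 2.
Scan r = 28..88 and keep those with exactly 2 one-bits:
r=28=11100 popcount=3 -> skip
r=29=11101 popcount=4 -> skip
r=30=11110 popcount=4 -> skip
r=31=11111 popcount=5 -> skip
r=32=100000 popcount=1 -> skip
r=33=100001 popcount=2 -> KEEP
r=34=100010 popcount=2 -> KEEP
r=35=100011 popcount=3 -> skip
r=36=100100 popcount=2 -> KEEP
r=37=100101 popcount=3 -> skip
r=38=100110 popcount=3 -> skip
r=39=100111 popcount=4 -> skip
r=40=101000 popcount=2 -> KEEP
r=41=101001 popcount=3 -> skip
r=42=101010 popcount=3 -> skip
r=43=101011 popcount=4 -> skip
r=44=101100 popcount=3 -> skip
r=45=101101 popcount=4 -> skip
r=46=101110 popcount=4 -> skip
r=47=101111 popcount=5 -> skip
r=48=110000 popcount=2 -> KEEP
r=49=110001 popcount=3 -> skip
r=50=110010 popcount=3 -> skip
r=51=110011 popcount=4 -> skip
r=52=110100 popcount=3 -> skip
r=53=110101 popcount=4 -> skip
r=54=110110 popcount=4 -> skip
r=55=110111 popcount=5 -> skip
r=56=111000 popcount=3 -> skip
r=57=111001 popcount=4 -> skip
r=58=111010 popcount=4 -> skip
r=59=111011 popcount=5 -> skip
r=60=111100 popcount=4 -> skip
r=61=111101 popcount=5 -> skip
r=62=111110 popcount=5 -> skip
r=63=111111 popcount=6 -> skip
r=64=1000000 popcount=1 -> skip
r=65=1000001 popcount=2 -> KEEP
r=66=1000010 popcount=2 -> KEEP
r=67=1000011 popcount=3 -> skip
r=68=1000100 popcount=2 -> KEEP
r=69=1000101 popcount=3 -> skip
r=70=1000110 popcount=3 -> skip
r=71=1000111 popcount=4 -> skip
r=72=1001000 popcount=2 -> KEEP
r=73=1001001 popcount=3 -> skip
r=74=1001010 popcount=3 -> skip
r=75=1001011 popcount=4 -> skip
r=76=1001100 popcount=3 -> skip
r=77=1001101 popcount=4 -> skip
r=78=1001110 popcount=4 -> skip
r=79=1001111 popcount=5 -> skip
r=80=1010000 popcount=2 -> KEEP
r=81=1010001 popcount=3 -> skip
r=82=1010010 popcount=3 -> skip
r=83=1010011 popcount=4 -> skip
r=84=1010100 popcount=3 -> skip
r=85=1010101 popcount=4 -> skip
r=86=1010110 popcount=4 -> skip
r=87=1010111 popcount=5 -> skip
r=88=1011000 popcount=3 -> skip
Kept rows: 33 34 36 40 48 65 66 68 72 80

Answer: 33 34 36 40 48 65 66 68 72 80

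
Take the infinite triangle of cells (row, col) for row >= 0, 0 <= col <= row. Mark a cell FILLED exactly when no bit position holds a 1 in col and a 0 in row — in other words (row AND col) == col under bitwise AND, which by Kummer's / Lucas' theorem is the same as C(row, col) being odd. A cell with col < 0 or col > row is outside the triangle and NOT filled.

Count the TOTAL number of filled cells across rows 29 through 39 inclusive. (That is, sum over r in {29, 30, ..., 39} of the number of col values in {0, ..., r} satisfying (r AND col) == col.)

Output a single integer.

Answer: 118

Derivation:
r29=11101 pc4: +16 =16
r30=11110 pc4: +16 =32
r31=11111 pc5: +32 =64
r32=100000 pc1: +2 =66
r33=100001 pc2: +4 =70
r34=100010 pc2: +4 =74
r35=100011 pc3: +8 =82
r36=100100 pc2: +4 =86
r37=100101 pc3: +8 =94
r38=100110 pc3: +8 =102
r39=100111 pc4: +16 =118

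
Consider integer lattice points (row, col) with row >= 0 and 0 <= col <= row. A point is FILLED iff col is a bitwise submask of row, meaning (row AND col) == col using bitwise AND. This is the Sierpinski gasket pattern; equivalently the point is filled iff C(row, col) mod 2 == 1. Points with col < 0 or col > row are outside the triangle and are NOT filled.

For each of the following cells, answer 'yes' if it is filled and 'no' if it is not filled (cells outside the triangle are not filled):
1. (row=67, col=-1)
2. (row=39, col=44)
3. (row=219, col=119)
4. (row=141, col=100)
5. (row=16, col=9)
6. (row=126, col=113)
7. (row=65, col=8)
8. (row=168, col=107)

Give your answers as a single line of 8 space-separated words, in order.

Answer: no no no no no no no no

Derivation:
(67,-1): col outside [0, 67] -> not filled
(39,44): col outside [0, 39] -> not filled
(219,119): row=0b11011011, col=0b1110111, row AND col = 0b1010011 = 83; 83 != 119 -> empty
(141,100): row=0b10001101, col=0b1100100, row AND col = 0b100 = 4; 4 != 100 -> empty
(16,9): row=0b10000, col=0b1001, row AND col = 0b0 = 0; 0 != 9 -> empty
(126,113): row=0b1111110, col=0b1110001, row AND col = 0b1110000 = 112; 112 != 113 -> empty
(65,8): row=0b1000001, col=0b1000, row AND col = 0b0 = 0; 0 != 8 -> empty
(168,107): row=0b10101000, col=0b1101011, row AND col = 0b101000 = 40; 40 != 107 -> empty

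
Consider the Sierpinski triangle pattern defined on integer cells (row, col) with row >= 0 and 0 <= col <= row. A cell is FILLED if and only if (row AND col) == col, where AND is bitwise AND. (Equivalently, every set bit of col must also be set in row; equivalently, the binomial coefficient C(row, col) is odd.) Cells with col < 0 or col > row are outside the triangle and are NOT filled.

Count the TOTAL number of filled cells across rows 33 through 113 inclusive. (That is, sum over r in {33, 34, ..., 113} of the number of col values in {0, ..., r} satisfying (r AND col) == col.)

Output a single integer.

r33=100001 pc2: +4 =4
r34=100010 pc2: +4 =8
r35=100011 pc3: +8 =16
r36=100100 pc2: +4 =20
r37=100101 pc3: +8 =28
r38=100110 pc3: +8 =36
r39=100111 pc4: +16 =52
r40=101000 pc2: +4 =56
r41=101001 pc3: +8 =64
r42=101010 pc3: +8 =72
r43=101011 pc4: +16 =88
r44=101100 pc3: +8 =96
r45=101101 pc4: +16 =112
r46=101110 pc4: +16 =128
r47=101111 pc5: +32 =160
r48=110000 pc2: +4 =164
r49=110001 pc3: +8 =172
r50=110010 pc3: +8 =180
r51=110011 pc4: +16 =196
r52=110100 pc3: +8 =204
r53=110101 pc4: +16 =220
r54=110110 pc4: +16 =236
r55=110111 pc5: +32 =268
r56=111000 pc3: +8 =276
r57=111001 pc4: +16 =292
r58=111010 pc4: +16 =308
r59=111011 pc5: +32 =340
r60=111100 pc4: +16 =356
r61=111101 pc5: +32 =388
r62=111110 pc5: +32 =420
r63=111111 pc6: +64 =484
r64=1000000 pc1: +2 =486
r65=1000001 pc2: +4 =490
r66=1000010 pc2: +4 =494
r67=1000011 pc3: +8 =502
r68=1000100 pc2: +4 =506
r69=1000101 pc3: +8 =514
r70=1000110 pc3: +8 =522
r71=1000111 pc4: +16 =538
r72=1001000 pc2: +4 =542
r73=1001001 pc3: +8 =550
r74=1001010 pc3: +8 =558
r75=1001011 pc4: +16 =574
r76=1001100 pc3: +8 =582
r77=1001101 pc4: +16 =598
r78=1001110 pc4: +16 =614
r79=1001111 pc5: +32 =646
r80=1010000 pc2: +4 =650
r81=1010001 pc3: +8 =658
r82=1010010 pc3: +8 =666
r83=1010011 pc4: +16 =682
r84=1010100 pc3: +8 =690
r85=1010101 pc4: +16 =706
r86=1010110 pc4: +16 =722
r87=1010111 pc5: +32 =754
r88=1011000 pc3: +8 =762
r89=1011001 pc4: +16 =778
r90=1011010 pc4: +16 =794
r91=1011011 pc5: +32 =826
r92=1011100 pc4: +16 =842
r93=1011101 pc5: +32 =874
r94=1011110 pc5: +32 =906
r95=1011111 pc6: +64 =970
r96=1100000 pc2: +4 =974
r97=1100001 pc3: +8 =982
r98=1100010 pc3: +8 =990
r99=1100011 pc4: +16 =1006
r100=1100100 pc3: +8 =1014
r101=1100101 pc4: +16 =1030
r102=1100110 pc4: +16 =1046
r103=1100111 pc5: +32 =1078
r104=1101000 pc3: +8 =1086
r105=1101001 pc4: +16 =1102
r106=1101010 pc4: +16 =1118
r107=1101011 pc5: +32 =1150
r108=1101100 pc4: +16 =1166
r109=1101101 pc5: +32 =1198
r110=1101110 pc5: +32 =1230
r111=1101111 pc6: +64 =1294
r112=1110000 pc3: +8 =1302
r113=1110001 pc4: +16 =1318

Answer: 1318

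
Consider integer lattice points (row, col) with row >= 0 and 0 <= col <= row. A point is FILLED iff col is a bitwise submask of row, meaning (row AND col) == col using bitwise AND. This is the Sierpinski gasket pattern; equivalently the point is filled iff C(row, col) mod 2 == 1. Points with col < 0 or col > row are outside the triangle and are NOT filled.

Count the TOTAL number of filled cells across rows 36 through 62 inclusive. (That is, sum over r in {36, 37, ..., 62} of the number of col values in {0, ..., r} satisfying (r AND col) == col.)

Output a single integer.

Answer: 404

Derivation:
r36=100100 pc2: +4 =4
r37=100101 pc3: +8 =12
r38=100110 pc3: +8 =20
r39=100111 pc4: +16 =36
r40=101000 pc2: +4 =40
r41=101001 pc3: +8 =48
r42=101010 pc3: +8 =56
r43=101011 pc4: +16 =72
r44=101100 pc3: +8 =80
r45=101101 pc4: +16 =96
r46=101110 pc4: +16 =112
r47=101111 pc5: +32 =144
r48=110000 pc2: +4 =148
r49=110001 pc3: +8 =156
r50=110010 pc3: +8 =164
r51=110011 pc4: +16 =180
r52=110100 pc3: +8 =188
r53=110101 pc4: +16 =204
r54=110110 pc4: +16 =220
r55=110111 pc5: +32 =252
r56=111000 pc3: +8 =260
r57=111001 pc4: +16 =276
r58=111010 pc4: +16 =292
r59=111011 pc5: +32 =324
r60=111100 pc4: +16 =340
r61=111101 pc5: +32 =372
r62=111110 pc5: +32 =404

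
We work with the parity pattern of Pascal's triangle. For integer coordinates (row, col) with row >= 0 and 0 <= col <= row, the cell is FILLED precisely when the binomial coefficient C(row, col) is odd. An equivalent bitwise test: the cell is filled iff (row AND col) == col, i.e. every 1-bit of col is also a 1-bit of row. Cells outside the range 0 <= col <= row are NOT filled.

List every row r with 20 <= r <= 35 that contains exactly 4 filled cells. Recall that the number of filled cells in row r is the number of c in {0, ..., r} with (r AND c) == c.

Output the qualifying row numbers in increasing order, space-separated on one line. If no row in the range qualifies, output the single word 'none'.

Row r has 2^popcount(r) filled cells, so we need popcount(r) = log2(4) = 2.
Scan r = 20..35 and keep those with exactly 2 one-bits:
r=20=10100 popcount=2 -> KEEP
r=21=10101 popcount=3 -> skip
r=22=10110 popcount=3 -> skip
r=23=10111 popcount=4 -> skip
r=24=11000 popcount=2 -> KEEP
r=25=11001 popcount=3 -> skip
r=26=11010 popcount=3 -> skip
r=27=11011 popcount=4 -> skip
r=28=11100 popcount=3 -> skip
r=29=11101 popcount=4 -> skip
r=30=11110 popcount=4 -> skip
r=31=11111 popcount=5 -> skip
r=32=100000 popcount=1 -> skip
r=33=100001 popcount=2 -> KEEP
r=34=100010 popcount=2 -> KEEP
r=35=100011 popcount=3 -> skip
Kept rows: 20 24 33 34

Answer: 20 24 33 34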